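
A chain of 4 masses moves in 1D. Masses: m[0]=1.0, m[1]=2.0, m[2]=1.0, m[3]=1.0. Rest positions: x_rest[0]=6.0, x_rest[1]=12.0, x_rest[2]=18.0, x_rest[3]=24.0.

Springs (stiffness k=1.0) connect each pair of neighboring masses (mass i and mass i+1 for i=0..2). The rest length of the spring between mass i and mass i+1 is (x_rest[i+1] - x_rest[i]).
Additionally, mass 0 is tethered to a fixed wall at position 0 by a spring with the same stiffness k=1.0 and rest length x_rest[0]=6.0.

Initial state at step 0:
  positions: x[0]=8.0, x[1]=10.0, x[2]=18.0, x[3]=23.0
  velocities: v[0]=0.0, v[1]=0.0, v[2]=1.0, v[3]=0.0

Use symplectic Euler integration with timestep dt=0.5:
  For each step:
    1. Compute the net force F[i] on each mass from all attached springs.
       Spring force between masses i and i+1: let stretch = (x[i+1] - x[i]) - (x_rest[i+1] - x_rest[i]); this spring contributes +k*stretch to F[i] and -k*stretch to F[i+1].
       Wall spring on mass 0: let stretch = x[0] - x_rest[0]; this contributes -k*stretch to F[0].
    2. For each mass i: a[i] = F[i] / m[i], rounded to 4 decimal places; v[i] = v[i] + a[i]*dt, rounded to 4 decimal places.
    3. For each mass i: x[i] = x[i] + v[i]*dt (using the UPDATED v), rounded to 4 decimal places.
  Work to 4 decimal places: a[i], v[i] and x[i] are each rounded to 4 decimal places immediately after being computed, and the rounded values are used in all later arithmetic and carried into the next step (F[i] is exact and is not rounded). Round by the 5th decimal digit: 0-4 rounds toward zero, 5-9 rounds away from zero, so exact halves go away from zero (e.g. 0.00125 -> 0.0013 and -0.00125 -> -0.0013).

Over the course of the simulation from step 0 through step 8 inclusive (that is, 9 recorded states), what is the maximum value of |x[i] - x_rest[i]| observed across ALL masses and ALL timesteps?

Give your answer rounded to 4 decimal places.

Answer: 2.9438

Derivation:
Step 0: x=[8.0000 10.0000 18.0000 23.0000] v=[0.0000 0.0000 1.0000 0.0000]
Step 1: x=[6.5000 10.7500 17.7500 23.2500] v=[-3.0000 1.5000 -0.5000 0.5000]
Step 2: x=[4.4375 11.8438 17.1250 23.6250] v=[-4.1250 2.1875 -1.2500 0.7500]
Step 3: x=[3.1172 12.6719 16.8047 23.8750] v=[-2.6406 1.6562 -0.6406 0.5000]
Step 4: x=[3.4063 12.8223 17.2188 23.8574] v=[0.5782 0.3007 0.8282 -0.0352]
Step 5: x=[5.1979 12.3452 18.1935 23.6802] v=[3.5831 -0.9542 1.9493 -0.3545]
Step 6: x=[7.4768 11.7057 19.0778 23.6313] v=[4.5578 -1.2790 1.7685 -0.0979]
Step 7: x=[8.9438 11.4591 19.2574 23.9440] v=[2.9339 -0.4932 0.3592 0.6254]
Step 8: x=[8.8036 11.8729 18.6591 24.5851] v=[-0.2804 0.8276 -1.1967 1.2821]
Max displacement = 2.9438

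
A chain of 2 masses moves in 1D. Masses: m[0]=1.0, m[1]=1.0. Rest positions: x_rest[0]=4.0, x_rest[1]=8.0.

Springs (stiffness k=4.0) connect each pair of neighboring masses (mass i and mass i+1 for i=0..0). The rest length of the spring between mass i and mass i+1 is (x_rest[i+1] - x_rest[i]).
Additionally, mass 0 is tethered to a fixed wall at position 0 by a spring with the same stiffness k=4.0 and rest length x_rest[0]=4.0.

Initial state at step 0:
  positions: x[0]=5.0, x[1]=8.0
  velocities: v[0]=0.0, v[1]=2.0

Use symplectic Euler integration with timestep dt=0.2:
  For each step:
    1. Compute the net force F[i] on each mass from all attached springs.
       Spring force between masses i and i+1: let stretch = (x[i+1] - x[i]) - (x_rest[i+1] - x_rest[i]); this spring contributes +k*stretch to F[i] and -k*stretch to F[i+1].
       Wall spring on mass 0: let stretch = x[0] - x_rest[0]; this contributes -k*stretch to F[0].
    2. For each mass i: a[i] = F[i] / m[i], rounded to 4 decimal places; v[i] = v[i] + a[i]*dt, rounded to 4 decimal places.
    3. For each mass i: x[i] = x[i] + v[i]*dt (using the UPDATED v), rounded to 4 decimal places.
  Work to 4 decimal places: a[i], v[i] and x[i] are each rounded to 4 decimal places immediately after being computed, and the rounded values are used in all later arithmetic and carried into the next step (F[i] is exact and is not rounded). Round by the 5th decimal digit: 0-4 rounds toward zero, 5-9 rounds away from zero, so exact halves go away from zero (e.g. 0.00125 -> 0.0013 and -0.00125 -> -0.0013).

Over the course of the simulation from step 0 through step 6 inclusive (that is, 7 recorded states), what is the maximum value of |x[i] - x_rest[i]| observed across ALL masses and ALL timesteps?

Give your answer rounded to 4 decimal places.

Step 0: x=[5.0000 8.0000] v=[0.0000 2.0000]
Step 1: x=[4.6800 8.5600] v=[-1.6000 2.8000]
Step 2: x=[4.2320 9.1392] v=[-2.2400 2.8960]
Step 3: x=[3.8920 9.5732] v=[-1.6998 2.1702]
Step 4: x=[3.8383 9.7382] v=[-0.2684 0.8252]
Step 5: x=[4.1145 9.5993] v=[1.3809 -0.6947]
Step 6: x=[4.6099 9.2228] v=[2.4771 -1.8825]
Max displacement = 1.7382

Answer: 1.7382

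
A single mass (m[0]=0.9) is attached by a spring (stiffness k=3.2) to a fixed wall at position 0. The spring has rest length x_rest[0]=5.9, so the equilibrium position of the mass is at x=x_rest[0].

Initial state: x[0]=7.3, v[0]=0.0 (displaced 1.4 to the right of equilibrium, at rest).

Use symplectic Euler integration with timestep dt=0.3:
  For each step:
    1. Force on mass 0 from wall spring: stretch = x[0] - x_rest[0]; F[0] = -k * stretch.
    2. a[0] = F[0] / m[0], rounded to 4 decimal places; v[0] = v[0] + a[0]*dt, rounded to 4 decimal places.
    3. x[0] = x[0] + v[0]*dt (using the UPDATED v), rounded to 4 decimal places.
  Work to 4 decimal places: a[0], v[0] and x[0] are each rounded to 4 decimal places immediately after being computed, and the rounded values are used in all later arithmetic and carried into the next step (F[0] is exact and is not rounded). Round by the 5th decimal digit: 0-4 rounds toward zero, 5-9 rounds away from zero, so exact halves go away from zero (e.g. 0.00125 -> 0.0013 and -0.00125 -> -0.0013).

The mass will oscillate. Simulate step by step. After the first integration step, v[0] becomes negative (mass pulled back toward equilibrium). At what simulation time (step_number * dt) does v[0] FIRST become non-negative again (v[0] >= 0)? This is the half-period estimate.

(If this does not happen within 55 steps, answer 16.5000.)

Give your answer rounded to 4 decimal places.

Step 0: x=[7.3000] v=[0.0000]
Step 1: x=[6.8520] v=[-1.4933]
Step 2: x=[6.0994] v=[-2.5088]
Step 3: x=[5.2830] v=[-2.7215]
Step 4: x=[4.6640] v=[-2.0634]
Step 5: x=[4.4405] v=[-0.7450]
Step 6: x=[4.6840] v=[0.8118]
First v>=0 after going negative at step 6, time=1.8000

Answer: 1.8000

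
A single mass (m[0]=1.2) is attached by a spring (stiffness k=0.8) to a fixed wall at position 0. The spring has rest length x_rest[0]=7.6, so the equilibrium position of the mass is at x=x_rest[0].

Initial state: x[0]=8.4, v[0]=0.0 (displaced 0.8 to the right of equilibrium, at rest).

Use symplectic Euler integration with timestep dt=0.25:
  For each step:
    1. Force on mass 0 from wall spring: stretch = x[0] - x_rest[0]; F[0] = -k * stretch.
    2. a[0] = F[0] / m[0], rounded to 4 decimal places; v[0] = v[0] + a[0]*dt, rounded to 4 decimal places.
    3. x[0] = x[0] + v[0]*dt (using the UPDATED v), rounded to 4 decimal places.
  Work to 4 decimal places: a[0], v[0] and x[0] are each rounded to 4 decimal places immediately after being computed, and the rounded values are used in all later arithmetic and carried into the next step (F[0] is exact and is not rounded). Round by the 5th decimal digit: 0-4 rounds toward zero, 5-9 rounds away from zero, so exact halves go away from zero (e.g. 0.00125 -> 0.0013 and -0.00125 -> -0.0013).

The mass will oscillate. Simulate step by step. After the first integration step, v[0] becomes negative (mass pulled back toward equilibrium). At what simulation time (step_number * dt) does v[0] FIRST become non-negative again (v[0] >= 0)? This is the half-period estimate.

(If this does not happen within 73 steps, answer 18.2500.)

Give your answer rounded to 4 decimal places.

Step 0: x=[8.4000] v=[0.0000]
Step 1: x=[8.3667] v=[-0.1333]
Step 2: x=[8.3014] v=[-0.2611]
Step 3: x=[8.2069] v=[-0.3780]
Step 4: x=[8.0871] v=[-0.4792]
Step 5: x=[7.9470] v=[-0.5604]
Step 6: x=[7.7925] v=[-0.6182]
Step 7: x=[7.6299] v=[-0.6503]
Step 8: x=[7.4661] v=[-0.6553]
Step 9: x=[7.3079] v=[-0.6330]
Step 10: x=[7.1618] v=[-0.5843]
Step 11: x=[7.0340] v=[-0.5113]
Step 12: x=[6.9298] v=[-0.4170]
Step 13: x=[6.8535] v=[-0.3053]
Step 14: x=[6.8083] v=[-0.1809]
Step 15: x=[6.7961] v=[-0.0490]
Step 16: x=[6.8174] v=[0.0850]
First v>=0 after going negative at step 16, time=4.0000

Answer: 4.0000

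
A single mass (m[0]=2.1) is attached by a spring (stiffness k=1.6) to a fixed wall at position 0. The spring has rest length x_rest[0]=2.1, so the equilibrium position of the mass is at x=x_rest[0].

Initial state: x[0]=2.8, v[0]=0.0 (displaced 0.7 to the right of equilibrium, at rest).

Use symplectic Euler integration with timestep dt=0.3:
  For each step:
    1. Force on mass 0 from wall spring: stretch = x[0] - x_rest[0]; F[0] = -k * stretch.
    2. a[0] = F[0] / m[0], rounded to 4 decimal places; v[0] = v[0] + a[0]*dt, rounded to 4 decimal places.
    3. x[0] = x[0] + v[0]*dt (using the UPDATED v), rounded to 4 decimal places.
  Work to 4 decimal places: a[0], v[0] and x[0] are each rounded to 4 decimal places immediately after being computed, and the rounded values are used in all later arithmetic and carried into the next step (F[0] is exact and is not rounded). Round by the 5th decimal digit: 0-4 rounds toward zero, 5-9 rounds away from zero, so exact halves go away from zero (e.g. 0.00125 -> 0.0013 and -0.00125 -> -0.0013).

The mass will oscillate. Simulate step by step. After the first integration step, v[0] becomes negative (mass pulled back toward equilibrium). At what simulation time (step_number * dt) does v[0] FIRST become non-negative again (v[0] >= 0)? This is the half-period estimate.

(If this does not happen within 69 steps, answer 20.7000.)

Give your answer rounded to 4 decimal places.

Answer: 3.6000

Derivation:
Step 0: x=[2.8000] v=[0.0000]
Step 1: x=[2.7520] v=[-0.1600]
Step 2: x=[2.6593] v=[-0.3090]
Step 3: x=[2.5283] v=[-0.4368]
Step 4: x=[2.3679] v=[-0.5347]
Step 5: x=[2.1891] v=[-0.5959]
Step 6: x=[2.0042] v=[-0.6163]
Step 7: x=[1.8259] v=[-0.5944]
Step 8: x=[1.6664] v=[-0.5318]
Step 9: x=[1.5366] v=[-0.4327]
Step 10: x=[1.4454] v=[-0.3039]
Step 11: x=[1.3991] v=[-0.1543]
Step 12: x=[1.4009] v=[0.0059]
First v>=0 after going negative at step 12, time=3.6000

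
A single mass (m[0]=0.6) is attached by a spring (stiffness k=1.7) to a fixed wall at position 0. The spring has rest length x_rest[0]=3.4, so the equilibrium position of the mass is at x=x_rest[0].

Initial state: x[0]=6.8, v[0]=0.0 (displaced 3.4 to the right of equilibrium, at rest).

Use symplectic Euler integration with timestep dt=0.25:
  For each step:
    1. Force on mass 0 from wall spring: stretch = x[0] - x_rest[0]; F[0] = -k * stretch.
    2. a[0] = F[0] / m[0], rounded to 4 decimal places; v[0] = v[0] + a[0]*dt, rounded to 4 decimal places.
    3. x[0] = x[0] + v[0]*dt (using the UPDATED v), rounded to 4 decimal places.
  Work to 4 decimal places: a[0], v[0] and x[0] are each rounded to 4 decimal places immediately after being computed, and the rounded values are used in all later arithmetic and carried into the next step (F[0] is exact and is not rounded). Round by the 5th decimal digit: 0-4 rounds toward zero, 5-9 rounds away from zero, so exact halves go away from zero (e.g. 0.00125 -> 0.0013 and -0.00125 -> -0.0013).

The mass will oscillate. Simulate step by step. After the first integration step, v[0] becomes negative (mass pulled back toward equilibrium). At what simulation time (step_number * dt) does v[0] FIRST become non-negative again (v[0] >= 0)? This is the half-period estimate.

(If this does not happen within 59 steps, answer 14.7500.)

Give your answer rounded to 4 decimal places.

Step 0: x=[6.8000] v=[0.0000]
Step 1: x=[6.1979] v=[-2.4083]
Step 2: x=[5.1004] v=[-4.3902]
Step 3: x=[3.7017] v=[-5.5947]
Step 4: x=[2.2496] v=[-5.8084]
Step 5: x=[1.0012] v=[-4.9935]
Step 6: x=[0.1776] v=[-3.2944]
Step 7: x=[-0.0754] v=[-1.0119]
Step 8: x=[0.2871] v=[1.4499]
First v>=0 after going negative at step 8, time=2.0000

Answer: 2.0000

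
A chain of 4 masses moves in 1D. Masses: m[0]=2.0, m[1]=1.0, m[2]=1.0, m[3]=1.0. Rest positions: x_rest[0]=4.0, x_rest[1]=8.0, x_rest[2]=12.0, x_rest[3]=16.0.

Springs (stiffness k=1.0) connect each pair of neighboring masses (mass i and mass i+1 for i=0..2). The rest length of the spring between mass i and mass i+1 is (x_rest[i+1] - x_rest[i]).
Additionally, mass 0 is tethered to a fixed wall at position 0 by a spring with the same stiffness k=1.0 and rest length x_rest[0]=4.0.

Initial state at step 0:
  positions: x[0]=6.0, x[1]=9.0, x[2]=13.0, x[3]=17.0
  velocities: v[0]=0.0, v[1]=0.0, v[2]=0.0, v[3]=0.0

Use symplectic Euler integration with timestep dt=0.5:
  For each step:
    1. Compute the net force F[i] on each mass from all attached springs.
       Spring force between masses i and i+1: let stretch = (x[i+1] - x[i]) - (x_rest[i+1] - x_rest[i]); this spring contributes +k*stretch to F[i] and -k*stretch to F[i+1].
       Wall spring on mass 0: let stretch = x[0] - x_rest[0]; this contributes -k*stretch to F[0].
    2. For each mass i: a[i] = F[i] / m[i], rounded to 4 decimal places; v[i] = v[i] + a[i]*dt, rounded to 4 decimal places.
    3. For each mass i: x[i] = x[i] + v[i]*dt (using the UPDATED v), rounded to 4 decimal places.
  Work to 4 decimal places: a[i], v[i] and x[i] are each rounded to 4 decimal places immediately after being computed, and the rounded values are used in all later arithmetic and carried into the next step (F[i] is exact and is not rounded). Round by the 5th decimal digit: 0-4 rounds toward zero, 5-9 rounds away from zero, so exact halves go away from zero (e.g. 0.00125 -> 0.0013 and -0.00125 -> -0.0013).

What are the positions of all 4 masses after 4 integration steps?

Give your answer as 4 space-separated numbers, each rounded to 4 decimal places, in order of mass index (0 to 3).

Answer: 3.7490 9.1983 13.4220 17.0841

Derivation:
Step 0: x=[6.0000 9.0000 13.0000 17.0000] v=[0.0000 0.0000 0.0000 0.0000]
Step 1: x=[5.6250 9.2500 13.0000 17.0000] v=[-0.7500 0.5000 0.0000 0.0000]
Step 2: x=[5.0000 9.5313 13.0625 17.0000] v=[-1.2500 0.5625 0.1250 0.0000]
Step 3: x=[4.3164 9.5626 13.2266 17.0157] v=[-1.3672 0.0625 0.3282 0.0313]
Step 4: x=[3.7490 9.1983 13.4220 17.0841] v=[-1.1348 -0.7286 0.3908 0.1368]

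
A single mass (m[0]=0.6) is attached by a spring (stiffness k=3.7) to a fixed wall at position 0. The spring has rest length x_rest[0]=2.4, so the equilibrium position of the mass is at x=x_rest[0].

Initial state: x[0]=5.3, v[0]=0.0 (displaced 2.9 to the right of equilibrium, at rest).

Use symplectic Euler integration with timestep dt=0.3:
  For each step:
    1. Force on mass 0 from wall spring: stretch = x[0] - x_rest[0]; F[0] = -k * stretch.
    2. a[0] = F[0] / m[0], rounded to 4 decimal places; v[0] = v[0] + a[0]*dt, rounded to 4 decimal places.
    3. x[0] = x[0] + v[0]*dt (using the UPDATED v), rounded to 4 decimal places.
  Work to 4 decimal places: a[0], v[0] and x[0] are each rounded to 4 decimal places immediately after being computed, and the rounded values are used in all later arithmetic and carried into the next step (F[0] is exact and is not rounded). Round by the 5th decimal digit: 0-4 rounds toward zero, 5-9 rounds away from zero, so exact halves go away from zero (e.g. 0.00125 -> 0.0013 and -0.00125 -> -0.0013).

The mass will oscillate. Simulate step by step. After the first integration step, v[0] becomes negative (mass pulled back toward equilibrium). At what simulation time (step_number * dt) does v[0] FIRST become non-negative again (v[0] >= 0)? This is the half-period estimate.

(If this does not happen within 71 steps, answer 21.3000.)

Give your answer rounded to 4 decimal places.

Answer: 1.5000

Derivation:
Step 0: x=[5.3000] v=[0.0000]
Step 1: x=[3.6905] v=[-5.3650]
Step 2: x=[1.3648] v=[-7.7524]
Step 3: x=[-0.3864] v=[-5.8373]
Step 4: x=[-0.5912] v=[-0.6825]
Step 5: x=[0.8642] v=[4.8512]
First v>=0 after going negative at step 5, time=1.5000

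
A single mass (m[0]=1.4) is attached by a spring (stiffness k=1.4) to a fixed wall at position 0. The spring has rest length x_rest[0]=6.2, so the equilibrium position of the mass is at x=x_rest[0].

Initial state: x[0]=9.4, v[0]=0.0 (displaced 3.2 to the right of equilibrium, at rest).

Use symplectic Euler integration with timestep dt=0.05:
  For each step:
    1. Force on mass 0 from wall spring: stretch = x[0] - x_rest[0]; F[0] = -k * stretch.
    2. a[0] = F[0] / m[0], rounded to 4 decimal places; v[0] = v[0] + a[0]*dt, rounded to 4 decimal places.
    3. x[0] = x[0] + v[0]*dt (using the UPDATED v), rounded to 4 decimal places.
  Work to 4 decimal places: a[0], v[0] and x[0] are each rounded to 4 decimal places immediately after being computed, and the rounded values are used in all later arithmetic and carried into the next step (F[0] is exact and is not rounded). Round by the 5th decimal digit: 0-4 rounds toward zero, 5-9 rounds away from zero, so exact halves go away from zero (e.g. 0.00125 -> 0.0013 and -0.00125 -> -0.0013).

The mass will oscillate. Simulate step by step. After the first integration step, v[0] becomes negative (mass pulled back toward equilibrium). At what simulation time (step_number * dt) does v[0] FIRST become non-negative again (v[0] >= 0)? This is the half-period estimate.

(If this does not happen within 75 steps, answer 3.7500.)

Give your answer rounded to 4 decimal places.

Answer: 3.1500

Derivation:
Step 0: x=[9.4000] v=[0.0000]
Step 1: x=[9.3920] v=[-0.1600]
Step 2: x=[9.3760] v=[-0.3196]
Step 3: x=[9.3521] v=[-0.4784]
Step 4: x=[9.3203] v=[-0.6360]
Step 5: x=[9.2807] v=[-0.7920]
Step 6: x=[9.2334] v=[-0.9460]
Step 7: x=[9.1785] v=[-1.0977]
Step 8: x=[9.1162] v=[-1.2466]
Step 9: x=[9.0466] v=[-1.3924]
Step 10: x=[8.9699] v=[-1.5347]
Step 11: x=[8.8862] v=[-1.6732]
Step 12: x=[8.7958] v=[-1.8075]
Step 13: x=[8.6989] v=[-1.9373]
Step 14: x=[8.5958] v=[-2.0622]
Step 15: x=[8.4867] v=[-2.1820]
Step 16: x=[8.3719] v=[-2.2963]
Step 17: x=[8.2517] v=[-2.4049]
Step 18: x=[8.1263] v=[-2.5075]
Step 19: x=[7.9961] v=[-2.6038]
Step 20: x=[7.8614] v=[-2.6936]
Step 21: x=[7.7226] v=[-2.7767]
Step 22: x=[7.5800] v=[-2.8528]
Step 23: x=[7.4339] v=[-2.9218]
Step 24: x=[7.2847] v=[-2.9835]
Step 25: x=[7.1328] v=[-3.0377]
Step 26: x=[6.9786] v=[-3.0843]
Step 27: x=[6.8224] v=[-3.1232]
Step 28: x=[6.6647] v=[-3.1543]
Step 29: x=[6.5058] v=[-3.1775]
Step 30: x=[6.3462] v=[-3.1928]
Step 31: x=[6.1862] v=[-3.2001]
Step 32: x=[6.0262] v=[-3.1994]
Step 33: x=[5.8667] v=[-3.1907]
Step 34: x=[5.7080] v=[-3.1740]
Step 35: x=[5.5505] v=[-3.1494]
Step 36: x=[5.3947] v=[-3.1169]
Step 37: x=[5.2409] v=[-3.0766]
Step 38: x=[5.0895] v=[-3.0286]
Step 39: x=[4.9408] v=[-2.9731]
Step 40: x=[4.7953] v=[-2.9101]
Step 41: x=[4.6533] v=[-2.8399]
Step 42: x=[4.5152] v=[-2.7626]
Step 43: x=[4.3813] v=[-2.6784]
Step 44: x=[4.2519] v=[-2.5875]
Step 45: x=[4.1274] v=[-2.4901]
Step 46: x=[4.0081] v=[-2.3865]
Step 47: x=[3.8943] v=[-2.2769]
Step 48: x=[3.7862] v=[-2.1616]
Step 49: x=[3.6842] v=[-2.0409]
Step 50: x=[3.5884] v=[-1.9151]
Step 51: x=[3.4992] v=[-1.7845]
Step 52: x=[3.4167] v=[-1.6495]
Step 53: x=[3.3412] v=[-1.5103]
Step 54: x=[3.2728] v=[-1.3674]
Step 55: x=[3.2118] v=[-1.2210]
Step 56: x=[3.1582] v=[-1.0716]
Step 57: x=[3.1122] v=[-0.9195]
Step 58: x=[3.0739] v=[-0.7651]
Step 59: x=[3.0435] v=[-0.6088]
Step 60: x=[3.0210] v=[-0.4510]
Step 61: x=[3.0064] v=[-0.2921]
Step 62: x=[2.9998] v=[-0.1324]
Step 63: x=[3.0012] v=[0.0276]
First v>=0 after going negative at step 63, time=3.1500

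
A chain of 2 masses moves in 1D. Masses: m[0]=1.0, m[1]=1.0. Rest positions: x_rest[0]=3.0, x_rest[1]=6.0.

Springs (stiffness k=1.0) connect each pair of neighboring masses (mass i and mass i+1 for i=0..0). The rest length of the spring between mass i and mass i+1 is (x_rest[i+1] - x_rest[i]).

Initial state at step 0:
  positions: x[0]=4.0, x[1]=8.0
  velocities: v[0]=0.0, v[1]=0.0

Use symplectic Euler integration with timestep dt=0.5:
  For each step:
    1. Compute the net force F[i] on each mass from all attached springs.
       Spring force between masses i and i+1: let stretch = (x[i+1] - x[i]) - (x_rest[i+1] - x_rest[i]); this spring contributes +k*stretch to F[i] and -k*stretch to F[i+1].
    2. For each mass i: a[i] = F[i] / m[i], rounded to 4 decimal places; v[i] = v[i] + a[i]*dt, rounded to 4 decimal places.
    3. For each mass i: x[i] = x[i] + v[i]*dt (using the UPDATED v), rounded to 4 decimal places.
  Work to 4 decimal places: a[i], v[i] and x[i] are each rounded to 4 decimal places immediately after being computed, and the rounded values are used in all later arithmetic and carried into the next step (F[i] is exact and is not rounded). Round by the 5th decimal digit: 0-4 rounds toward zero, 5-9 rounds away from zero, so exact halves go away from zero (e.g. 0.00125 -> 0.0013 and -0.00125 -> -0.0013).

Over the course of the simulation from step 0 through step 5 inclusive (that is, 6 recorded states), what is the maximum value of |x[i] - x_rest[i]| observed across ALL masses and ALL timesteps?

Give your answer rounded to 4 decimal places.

Step 0: x=[4.0000 8.0000] v=[0.0000 0.0000]
Step 1: x=[4.2500 7.7500] v=[0.5000 -0.5000]
Step 2: x=[4.6250 7.3750] v=[0.7500 -0.7500]
Step 3: x=[4.9375 7.0625] v=[0.6250 -0.6250]
Step 4: x=[5.0313 6.9688] v=[0.1875 -0.1875]
Step 5: x=[4.8594 7.1407] v=[-0.3438 0.3438]
Max displacement = 2.0313

Answer: 2.0313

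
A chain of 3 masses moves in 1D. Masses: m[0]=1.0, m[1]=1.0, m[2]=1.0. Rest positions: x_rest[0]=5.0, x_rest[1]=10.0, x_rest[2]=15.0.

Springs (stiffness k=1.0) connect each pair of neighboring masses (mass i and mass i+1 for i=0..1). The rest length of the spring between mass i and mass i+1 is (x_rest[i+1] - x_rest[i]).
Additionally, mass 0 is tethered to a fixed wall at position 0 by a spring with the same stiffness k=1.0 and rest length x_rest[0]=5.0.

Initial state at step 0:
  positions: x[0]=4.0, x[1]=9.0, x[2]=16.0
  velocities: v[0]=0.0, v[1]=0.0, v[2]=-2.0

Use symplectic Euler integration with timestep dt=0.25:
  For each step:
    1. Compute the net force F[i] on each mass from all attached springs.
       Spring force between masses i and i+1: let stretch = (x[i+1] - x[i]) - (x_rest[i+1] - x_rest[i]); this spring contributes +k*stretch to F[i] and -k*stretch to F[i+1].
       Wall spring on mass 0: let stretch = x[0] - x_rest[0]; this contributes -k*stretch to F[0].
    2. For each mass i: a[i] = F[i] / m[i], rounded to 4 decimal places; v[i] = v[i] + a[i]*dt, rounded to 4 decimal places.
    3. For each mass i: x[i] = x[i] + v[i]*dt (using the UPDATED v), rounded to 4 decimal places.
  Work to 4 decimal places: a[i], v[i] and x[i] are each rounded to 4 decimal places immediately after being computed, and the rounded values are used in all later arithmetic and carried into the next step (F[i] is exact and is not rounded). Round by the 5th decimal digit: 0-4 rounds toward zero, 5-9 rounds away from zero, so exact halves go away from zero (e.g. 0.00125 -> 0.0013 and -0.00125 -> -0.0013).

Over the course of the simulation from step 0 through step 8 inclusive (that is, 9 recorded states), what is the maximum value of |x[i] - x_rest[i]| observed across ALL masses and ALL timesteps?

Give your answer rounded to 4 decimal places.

Answer: 3.2567

Derivation:
Step 0: x=[4.0000 9.0000 16.0000] v=[0.0000 0.0000 -2.0000]
Step 1: x=[4.0625 9.1250 15.3750] v=[0.2500 0.5000 -2.5000]
Step 2: x=[4.1875 9.3242 14.6719] v=[0.5000 0.7969 -2.8125]
Step 3: x=[4.3718 9.5366 13.9471] v=[0.7373 0.8497 -2.8994]
Step 4: x=[4.6057 9.7019 13.2591] v=[0.9356 0.6611 -2.7520]
Step 5: x=[4.8703 9.7710 12.6613] v=[1.0582 0.2764 -2.3913]
Step 6: x=[5.1368 9.7145 12.1953] v=[1.0658 -0.2262 -1.8639]
Step 7: x=[5.3683 9.5269 11.8868] v=[0.9260 -0.7504 -1.2341]
Step 8: x=[5.5242 9.2269 11.7433] v=[0.6236 -1.2001 -0.5741]
Max displacement = 3.2567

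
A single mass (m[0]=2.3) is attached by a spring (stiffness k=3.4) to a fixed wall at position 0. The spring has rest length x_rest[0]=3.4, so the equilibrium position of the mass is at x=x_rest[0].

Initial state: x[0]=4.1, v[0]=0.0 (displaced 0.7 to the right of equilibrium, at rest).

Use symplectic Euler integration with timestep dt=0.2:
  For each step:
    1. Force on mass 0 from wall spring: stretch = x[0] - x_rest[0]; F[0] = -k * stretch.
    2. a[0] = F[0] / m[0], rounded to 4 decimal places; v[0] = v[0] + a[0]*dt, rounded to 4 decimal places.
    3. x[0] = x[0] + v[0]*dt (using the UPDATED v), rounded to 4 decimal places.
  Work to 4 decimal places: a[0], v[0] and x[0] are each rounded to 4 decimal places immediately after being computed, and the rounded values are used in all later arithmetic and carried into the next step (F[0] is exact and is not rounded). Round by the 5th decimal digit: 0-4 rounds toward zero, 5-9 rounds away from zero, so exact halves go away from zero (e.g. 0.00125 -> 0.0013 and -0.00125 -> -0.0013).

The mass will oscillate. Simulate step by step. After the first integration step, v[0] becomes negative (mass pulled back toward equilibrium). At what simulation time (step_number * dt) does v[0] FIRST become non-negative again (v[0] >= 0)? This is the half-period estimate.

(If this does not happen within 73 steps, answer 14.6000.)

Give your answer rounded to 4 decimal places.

Answer: 2.6000

Derivation:
Step 0: x=[4.1000] v=[0.0000]
Step 1: x=[4.0586] v=[-0.2070]
Step 2: x=[3.9783] v=[-0.4017]
Step 3: x=[3.8638] v=[-0.5727]
Step 4: x=[3.7218] v=[-0.7098]
Step 5: x=[3.5608] v=[-0.8049]
Step 6: x=[3.3903] v=[-0.8524]
Step 7: x=[3.2204] v=[-0.8495]
Step 8: x=[3.0611] v=[-0.7964]
Step 9: x=[2.9219] v=[-0.6962]
Step 10: x=[2.8109] v=[-0.5548]
Step 11: x=[2.7348] v=[-0.3806]
Step 12: x=[2.6980] v=[-0.1839]
Step 13: x=[2.7027] v=[0.0236]
First v>=0 after going negative at step 13, time=2.6000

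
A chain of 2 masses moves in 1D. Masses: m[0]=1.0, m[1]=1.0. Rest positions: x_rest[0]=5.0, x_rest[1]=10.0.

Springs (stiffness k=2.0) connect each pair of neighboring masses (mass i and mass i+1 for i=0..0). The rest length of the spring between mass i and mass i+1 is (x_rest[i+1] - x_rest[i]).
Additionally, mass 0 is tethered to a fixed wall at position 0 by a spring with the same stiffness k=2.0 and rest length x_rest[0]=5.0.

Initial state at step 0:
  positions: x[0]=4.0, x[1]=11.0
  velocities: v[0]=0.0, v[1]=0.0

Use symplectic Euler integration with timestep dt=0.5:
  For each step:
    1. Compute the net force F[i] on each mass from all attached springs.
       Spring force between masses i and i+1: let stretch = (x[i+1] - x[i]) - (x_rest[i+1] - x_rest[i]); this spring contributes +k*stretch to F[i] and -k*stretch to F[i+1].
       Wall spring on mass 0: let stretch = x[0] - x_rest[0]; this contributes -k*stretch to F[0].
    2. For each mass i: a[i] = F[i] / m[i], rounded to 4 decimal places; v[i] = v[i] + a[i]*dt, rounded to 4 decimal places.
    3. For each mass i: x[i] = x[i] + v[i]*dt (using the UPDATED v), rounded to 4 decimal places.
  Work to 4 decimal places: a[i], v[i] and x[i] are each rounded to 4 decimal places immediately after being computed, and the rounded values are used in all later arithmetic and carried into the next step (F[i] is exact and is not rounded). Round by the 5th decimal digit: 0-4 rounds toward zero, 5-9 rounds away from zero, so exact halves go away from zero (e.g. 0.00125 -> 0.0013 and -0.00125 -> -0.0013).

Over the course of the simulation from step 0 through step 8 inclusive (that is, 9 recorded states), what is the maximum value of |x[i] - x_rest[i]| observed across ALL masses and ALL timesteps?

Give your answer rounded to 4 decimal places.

Step 0: x=[4.0000 11.0000] v=[0.0000 0.0000]
Step 1: x=[5.5000 10.0000] v=[3.0000 -2.0000]
Step 2: x=[6.5000 9.2500] v=[2.0000 -1.5000]
Step 3: x=[5.6250 9.6250] v=[-1.7500 0.7500]
Step 4: x=[3.9375 10.5000] v=[-3.3750 1.7500]
Step 5: x=[3.5625 10.5938] v=[-0.7500 0.1875]
Step 6: x=[4.9219 9.6719] v=[2.7188 -1.8438]
Step 7: x=[6.1954 8.8750] v=[2.5469 -1.5938]
Step 8: x=[5.7110 9.2383] v=[-0.9689 0.7266]
Max displacement = 1.5000

Answer: 1.5000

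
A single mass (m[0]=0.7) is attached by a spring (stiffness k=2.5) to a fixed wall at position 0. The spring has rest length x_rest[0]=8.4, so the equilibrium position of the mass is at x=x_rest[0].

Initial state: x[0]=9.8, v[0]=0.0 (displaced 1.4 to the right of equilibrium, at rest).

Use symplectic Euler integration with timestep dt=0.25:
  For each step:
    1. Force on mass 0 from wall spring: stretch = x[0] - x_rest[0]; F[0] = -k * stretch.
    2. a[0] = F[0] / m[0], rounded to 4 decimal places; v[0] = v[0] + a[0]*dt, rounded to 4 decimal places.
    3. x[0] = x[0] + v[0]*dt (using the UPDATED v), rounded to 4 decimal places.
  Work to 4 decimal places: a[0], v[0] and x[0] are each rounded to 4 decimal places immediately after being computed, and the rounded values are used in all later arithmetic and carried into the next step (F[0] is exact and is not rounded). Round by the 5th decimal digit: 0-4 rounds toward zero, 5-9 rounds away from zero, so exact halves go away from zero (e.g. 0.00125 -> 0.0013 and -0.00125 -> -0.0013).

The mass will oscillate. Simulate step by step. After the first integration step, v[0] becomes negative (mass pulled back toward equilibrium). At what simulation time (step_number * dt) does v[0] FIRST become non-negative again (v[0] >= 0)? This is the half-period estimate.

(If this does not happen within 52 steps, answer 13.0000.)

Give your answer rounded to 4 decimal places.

Answer: 1.7500

Derivation:
Step 0: x=[9.8000] v=[0.0000]
Step 1: x=[9.4875] v=[-1.2500]
Step 2: x=[8.9323] v=[-2.2210]
Step 3: x=[8.2582] v=[-2.6963]
Step 4: x=[7.6158] v=[-2.5697]
Step 5: x=[7.1484] v=[-1.8695]
Step 6: x=[6.9604] v=[-0.7520]
Step 7: x=[7.0938] v=[0.5334]
First v>=0 after going negative at step 7, time=1.7500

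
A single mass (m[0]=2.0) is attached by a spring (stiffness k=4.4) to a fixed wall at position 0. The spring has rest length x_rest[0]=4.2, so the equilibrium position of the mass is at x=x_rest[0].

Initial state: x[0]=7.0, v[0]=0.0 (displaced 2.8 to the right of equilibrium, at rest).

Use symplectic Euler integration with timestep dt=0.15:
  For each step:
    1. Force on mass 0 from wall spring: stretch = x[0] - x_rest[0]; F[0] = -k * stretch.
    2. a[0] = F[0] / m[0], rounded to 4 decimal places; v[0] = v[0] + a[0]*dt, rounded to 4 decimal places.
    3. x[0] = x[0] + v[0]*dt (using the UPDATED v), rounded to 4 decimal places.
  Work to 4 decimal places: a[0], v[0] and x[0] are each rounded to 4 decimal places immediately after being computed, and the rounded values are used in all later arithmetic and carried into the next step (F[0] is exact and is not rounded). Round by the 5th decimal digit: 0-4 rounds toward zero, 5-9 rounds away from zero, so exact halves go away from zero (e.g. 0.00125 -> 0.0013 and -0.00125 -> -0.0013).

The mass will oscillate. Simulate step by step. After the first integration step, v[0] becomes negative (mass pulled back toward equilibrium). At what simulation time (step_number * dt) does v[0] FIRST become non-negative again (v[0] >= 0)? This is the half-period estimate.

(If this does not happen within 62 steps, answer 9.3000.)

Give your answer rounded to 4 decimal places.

Step 0: x=[7.0000] v=[0.0000]
Step 1: x=[6.8614] v=[-0.9240]
Step 2: x=[6.5911] v=[-1.8023]
Step 3: x=[6.2024] v=[-2.5914]
Step 4: x=[5.7146] v=[-3.2522]
Step 5: x=[5.1518] v=[-3.7520]
Step 6: x=[4.5419] v=[-4.0661]
Step 7: x=[3.9151] v=[-4.1789]
Step 8: x=[3.3024] v=[-4.0849]
Step 9: x=[2.7341] v=[-3.7887]
Step 10: x=[2.2384] v=[-3.3050]
Step 11: x=[1.8397] v=[-2.6577]
Step 12: x=[1.5579] v=[-1.8788]
Step 13: x=[1.4069] v=[-1.0069]
Step 14: x=[1.3941] v=[-0.0852]
Step 15: x=[1.5202] v=[0.8408]
First v>=0 after going negative at step 15, time=2.2500

Answer: 2.2500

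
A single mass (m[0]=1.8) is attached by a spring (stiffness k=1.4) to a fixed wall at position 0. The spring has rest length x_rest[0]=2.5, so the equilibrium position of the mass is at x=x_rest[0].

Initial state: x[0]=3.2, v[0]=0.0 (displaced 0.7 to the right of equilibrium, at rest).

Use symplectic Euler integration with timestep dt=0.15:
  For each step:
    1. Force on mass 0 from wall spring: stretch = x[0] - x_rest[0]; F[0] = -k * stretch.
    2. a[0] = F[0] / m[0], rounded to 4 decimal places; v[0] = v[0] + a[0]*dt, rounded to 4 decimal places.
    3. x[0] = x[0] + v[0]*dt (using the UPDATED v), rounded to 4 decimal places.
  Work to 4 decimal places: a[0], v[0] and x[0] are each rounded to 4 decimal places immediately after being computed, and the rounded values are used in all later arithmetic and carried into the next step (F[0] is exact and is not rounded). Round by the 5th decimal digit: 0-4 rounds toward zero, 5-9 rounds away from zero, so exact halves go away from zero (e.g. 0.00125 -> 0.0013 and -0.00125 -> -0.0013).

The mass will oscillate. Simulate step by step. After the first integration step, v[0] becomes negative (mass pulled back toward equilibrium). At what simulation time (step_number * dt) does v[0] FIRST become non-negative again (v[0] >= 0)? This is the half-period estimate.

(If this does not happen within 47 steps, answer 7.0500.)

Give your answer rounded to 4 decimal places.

Step 0: x=[3.2000] v=[0.0000]
Step 1: x=[3.1877] v=[-0.0817]
Step 2: x=[3.1634] v=[-0.1619]
Step 3: x=[3.1275] v=[-0.2393]
Step 4: x=[3.0806] v=[-0.3125]
Step 5: x=[3.0236] v=[-0.3802]
Step 6: x=[2.9574] v=[-0.4413]
Step 7: x=[2.8832] v=[-0.4947]
Step 8: x=[2.8023] v=[-0.5394]
Step 9: x=[2.7161] v=[-0.5747]
Step 10: x=[2.6261] v=[-0.5999]
Step 11: x=[2.5339] v=[-0.6146]
Step 12: x=[2.4411] v=[-0.6186]
Step 13: x=[2.3493] v=[-0.6117]
Step 14: x=[2.2602] v=[-0.5941]
Step 15: x=[2.1753] v=[-0.5661]
Step 16: x=[2.0961] v=[-0.5282]
Step 17: x=[2.0239] v=[-0.4811]
Step 18: x=[1.9601] v=[-0.4256]
Step 19: x=[1.9057] v=[-0.3626]
Step 20: x=[1.8617] v=[-0.2933]
Step 21: x=[1.8289] v=[-0.2188]
Step 22: x=[1.8078] v=[-0.1405]
Step 23: x=[1.7988] v=[-0.0597]
Step 24: x=[1.8021] v=[0.0221]
First v>=0 after going negative at step 24, time=3.6000

Answer: 3.6000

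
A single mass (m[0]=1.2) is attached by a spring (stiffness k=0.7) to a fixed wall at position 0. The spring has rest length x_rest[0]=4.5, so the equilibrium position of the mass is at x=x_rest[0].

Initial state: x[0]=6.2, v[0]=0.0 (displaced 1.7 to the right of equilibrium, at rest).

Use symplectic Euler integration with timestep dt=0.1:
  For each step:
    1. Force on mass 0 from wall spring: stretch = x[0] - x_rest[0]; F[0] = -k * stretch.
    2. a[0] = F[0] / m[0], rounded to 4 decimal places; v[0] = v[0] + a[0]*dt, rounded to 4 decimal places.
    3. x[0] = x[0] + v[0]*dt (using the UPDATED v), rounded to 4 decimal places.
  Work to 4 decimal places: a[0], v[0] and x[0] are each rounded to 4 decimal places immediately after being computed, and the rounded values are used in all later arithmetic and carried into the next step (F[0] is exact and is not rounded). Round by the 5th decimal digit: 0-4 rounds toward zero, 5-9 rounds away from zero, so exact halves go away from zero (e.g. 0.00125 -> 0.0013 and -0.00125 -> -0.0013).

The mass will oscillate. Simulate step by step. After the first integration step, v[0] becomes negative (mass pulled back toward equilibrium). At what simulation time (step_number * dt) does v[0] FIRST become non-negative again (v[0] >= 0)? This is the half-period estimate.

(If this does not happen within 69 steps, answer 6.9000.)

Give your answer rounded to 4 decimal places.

Step 0: x=[6.2000] v=[0.0000]
Step 1: x=[6.1901] v=[-0.0992]
Step 2: x=[6.1703] v=[-0.1978]
Step 3: x=[6.1408] v=[-0.2952]
Step 4: x=[6.1017] v=[-0.3909]
Step 5: x=[6.0533] v=[-0.4843]
Step 6: x=[5.9958] v=[-0.5749]
Step 7: x=[5.9296] v=[-0.6622]
Step 8: x=[5.8550] v=[-0.7456]
Step 9: x=[5.7725] v=[-0.8246]
Step 10: x=[5.6826] v=[-0.8988]
Step 11: x=[5.5858] v=[-0.9678]
Step 12: x=[5.4827] v=[-1.0311]
Step 13: x=[5.3739] v=[-1.0884]
Step 14: x=[5.2600] v=[-1.1394]
Step 15: x=[5.1416] v=[-1.1837]
Step 16: x=[5.0195] v=[-1.2211]
Step 17: x=[4.8944] v=[-1.2514]
Step 18: x=[4.7670] v=[-1.2744]
Step 19: x=[4.6380] v=[-1.2900]
Step 20: x=[4.5082] v=[-1.2981]
Step 21: x=[4.3783] v=[-1.2986]
Step 22: x=[4.2492] v=[-1.2915]
Step 23: x=[4.1215] v=[-1.2769]
Step 24: x=[3.9960] v=[-1.2548]
Step 25: x=[3.8735] v=[-1.2254]
Step 26: x=[3.7546] v=[-1.1889]
Step 27: x=[3.6401] v=[-1.1454]
Step 28: x=[3.5306] v=[-1.0952]
Step 29: x=[3.4267] v=[-1.0387]
Step 30: x=[3.3291] v=[-0.9761]
Step 31: x=[3.2383] v=[-0.9078]
Step 32: x=[3.1549] v=[-0.8342]
Step 33: x=[3.0793] v=[-0.7557]
Step 34: x=[3.0120] v=[-0.6728]
Step 35: x=[2.9534] v=[-0.5860]
Step 36: x=[2.9038] v=[-0.4958]
Step 37: x=[2.8635] v=[-0.4027]
Step 38: x=[2.8328] v=[-0.3072]
Step 39: x=[2.8118] v=[-0.2100]
Step 40: x=[2.8007] v=[-0.1115]
Step 41: x=[2.7995] v=[-0.0124]
Step 42: x=[2.8082] v=[0.0868]
First v>=0 after going negative at step 42, time=4.2000

Answer: 4.2000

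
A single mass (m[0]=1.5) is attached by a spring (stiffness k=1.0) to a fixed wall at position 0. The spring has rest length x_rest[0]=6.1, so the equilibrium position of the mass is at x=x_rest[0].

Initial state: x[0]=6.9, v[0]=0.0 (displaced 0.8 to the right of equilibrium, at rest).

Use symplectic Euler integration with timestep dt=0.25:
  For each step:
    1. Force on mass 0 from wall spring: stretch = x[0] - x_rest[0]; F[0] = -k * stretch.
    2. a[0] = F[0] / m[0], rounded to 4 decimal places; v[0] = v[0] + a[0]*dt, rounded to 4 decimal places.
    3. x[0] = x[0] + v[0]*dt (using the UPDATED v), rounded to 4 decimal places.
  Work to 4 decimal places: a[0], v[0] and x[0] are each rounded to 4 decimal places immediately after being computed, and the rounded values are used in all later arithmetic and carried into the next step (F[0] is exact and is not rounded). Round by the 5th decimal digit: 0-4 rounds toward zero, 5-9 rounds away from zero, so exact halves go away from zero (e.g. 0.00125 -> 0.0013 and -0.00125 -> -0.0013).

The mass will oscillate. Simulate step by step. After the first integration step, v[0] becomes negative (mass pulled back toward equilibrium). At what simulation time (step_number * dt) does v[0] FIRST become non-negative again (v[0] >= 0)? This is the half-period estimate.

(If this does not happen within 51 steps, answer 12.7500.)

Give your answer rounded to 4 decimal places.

Step 0: x=[6.9000] v=[0.0000]
Step 1: x=[6.8667] v=[-0.1333]
Step 2: x=[6.8014] v=[-0.2611]
Step 3: x=[6.7069] v=[-0.3780]
Step 4: x=[6.5871] v=[-0.4792]
Step 5: x=[6.4470] v=[-0.5604]
Step 6: x=[6.2925] v=[-0.6182]
Step 7: x=[6.1299] v=[-0.6503]
Step 8: x=[5.9661] v=[-0.6553]
Step 9: x=[5.8079] v=[-0.6330]
Step 10: x=[5.6618] v=[-0.5843]
Step 11: x=[5.5340] v=[-0.5113]
Step 12: x=[5.4298] v=[-0.4170]
Step 13: x=[5.3535] v=[-0.3053]
Step 14: x=[5.3083] v=[-0.1809]
Step 15: x=[5.2961] v=[-0.0490]
Step 16: x=[5.3174] v=[0.0850]
First v>=0 after going negative at step 16, time=4.0000

Answer: 4.0000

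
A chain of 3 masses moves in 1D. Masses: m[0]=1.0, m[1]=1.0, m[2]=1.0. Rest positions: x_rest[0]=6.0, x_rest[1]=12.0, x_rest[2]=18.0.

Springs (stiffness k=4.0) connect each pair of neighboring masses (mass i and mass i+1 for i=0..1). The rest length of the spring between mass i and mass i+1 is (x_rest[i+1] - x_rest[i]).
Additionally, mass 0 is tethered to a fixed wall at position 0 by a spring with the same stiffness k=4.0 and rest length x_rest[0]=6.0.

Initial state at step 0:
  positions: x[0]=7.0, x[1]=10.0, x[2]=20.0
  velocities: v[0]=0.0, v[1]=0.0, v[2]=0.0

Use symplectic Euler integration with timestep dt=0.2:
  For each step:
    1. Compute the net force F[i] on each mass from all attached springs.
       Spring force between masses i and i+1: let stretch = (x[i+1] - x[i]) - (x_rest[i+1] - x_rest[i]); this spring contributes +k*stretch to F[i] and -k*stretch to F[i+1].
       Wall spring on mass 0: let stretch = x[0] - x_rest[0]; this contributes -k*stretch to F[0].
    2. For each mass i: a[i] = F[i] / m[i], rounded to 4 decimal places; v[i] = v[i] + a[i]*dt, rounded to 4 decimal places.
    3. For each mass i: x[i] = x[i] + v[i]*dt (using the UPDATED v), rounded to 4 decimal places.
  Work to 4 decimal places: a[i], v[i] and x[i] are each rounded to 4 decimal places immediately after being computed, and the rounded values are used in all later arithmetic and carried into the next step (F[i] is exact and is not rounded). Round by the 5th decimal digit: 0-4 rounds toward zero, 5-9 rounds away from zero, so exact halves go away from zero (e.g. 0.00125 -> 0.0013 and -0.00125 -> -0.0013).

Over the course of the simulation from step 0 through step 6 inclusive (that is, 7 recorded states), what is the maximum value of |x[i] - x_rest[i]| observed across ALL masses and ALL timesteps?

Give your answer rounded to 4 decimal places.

Answer: 2.6116

Derivation:
Step 0: x=[7.0000 10.0000 20.0000] v=[0.0000 0.0000 0.0000]
Step 1: x=[6.3600 11.1200 19.3600] v=[-3.2000 5.6000 -3.2000]
Step 2: x=[5.4640 12.7968 18.3616] v=[-4.4800 8.3840 -4.9920]
Step 3: x=[4.8670 14.1907 17.4328] v=[-2.9850 6.9696 -4.6438]
Step 4: x=[4.9831 14.6116 16.9453] v=[0.5804 2.1043 -2.4375]
Step 5: x=[5.8424 13.8653 17.0444] v=[4.2967 -3.7315 0.4955]
Step 6: x=[7.0506 12.3440 17.5948] v=[6.0411 -7.6065 2.7522]
Max displacement = 2.6116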